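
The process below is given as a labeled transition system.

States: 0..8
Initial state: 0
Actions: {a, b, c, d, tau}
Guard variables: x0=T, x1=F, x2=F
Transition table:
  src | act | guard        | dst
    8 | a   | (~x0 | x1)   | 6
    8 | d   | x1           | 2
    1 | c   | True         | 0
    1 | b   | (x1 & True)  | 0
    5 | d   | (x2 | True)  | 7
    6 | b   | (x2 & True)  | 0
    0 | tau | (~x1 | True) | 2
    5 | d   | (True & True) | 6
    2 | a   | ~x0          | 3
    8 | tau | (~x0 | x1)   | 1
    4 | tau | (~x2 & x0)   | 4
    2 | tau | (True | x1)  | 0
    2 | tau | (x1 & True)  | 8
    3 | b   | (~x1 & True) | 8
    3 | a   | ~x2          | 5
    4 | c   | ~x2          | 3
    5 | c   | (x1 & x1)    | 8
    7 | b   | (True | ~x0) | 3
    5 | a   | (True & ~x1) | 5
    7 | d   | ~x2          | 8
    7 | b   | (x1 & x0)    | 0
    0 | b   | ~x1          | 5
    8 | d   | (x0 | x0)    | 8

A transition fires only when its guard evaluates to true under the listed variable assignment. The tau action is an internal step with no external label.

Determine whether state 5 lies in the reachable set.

After dropping false guards: 14 live edges.
Layer 0: {0}
Layer 1: {2,5}  cumulative {0,2,5}
Layer 2: {6,7}  cumulative {0,2,5,6,7}
Layer 3: {3,8}  cumulative {0,2,3,5,6,7,8}
Reach set: {0,2,3,5,6,7,8}
witness 5: b

Answer: REACHABLE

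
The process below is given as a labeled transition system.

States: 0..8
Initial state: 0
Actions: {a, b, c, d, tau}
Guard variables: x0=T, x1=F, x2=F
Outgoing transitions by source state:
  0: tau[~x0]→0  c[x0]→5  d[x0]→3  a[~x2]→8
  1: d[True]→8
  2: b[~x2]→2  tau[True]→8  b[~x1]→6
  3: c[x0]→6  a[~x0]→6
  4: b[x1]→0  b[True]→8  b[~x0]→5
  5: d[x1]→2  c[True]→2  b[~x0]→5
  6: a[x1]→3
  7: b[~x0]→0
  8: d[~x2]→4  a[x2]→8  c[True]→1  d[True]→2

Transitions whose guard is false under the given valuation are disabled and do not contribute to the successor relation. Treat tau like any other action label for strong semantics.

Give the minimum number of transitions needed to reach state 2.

Breadth-first toward 2:
  Layer 0: {0}
  Layer 1: {3,5,8}
  Layer 2: {1,2,4,6}
depth(2)=2, e.g. a·d

Answer: 2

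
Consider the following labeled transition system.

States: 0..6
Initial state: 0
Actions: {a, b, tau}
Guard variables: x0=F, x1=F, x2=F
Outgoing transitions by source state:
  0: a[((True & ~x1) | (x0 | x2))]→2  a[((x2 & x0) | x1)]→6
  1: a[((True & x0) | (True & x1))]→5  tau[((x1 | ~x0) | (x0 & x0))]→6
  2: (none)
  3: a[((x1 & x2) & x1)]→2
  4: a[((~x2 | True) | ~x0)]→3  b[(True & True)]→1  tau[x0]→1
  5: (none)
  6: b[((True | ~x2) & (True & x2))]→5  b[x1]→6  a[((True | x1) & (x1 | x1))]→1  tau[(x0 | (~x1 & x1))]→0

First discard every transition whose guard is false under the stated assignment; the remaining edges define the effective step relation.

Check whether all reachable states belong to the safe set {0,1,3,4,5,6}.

Answer: INVARIANT VIOLATED at state 2

Working:
Safe = {0,1,3,4,5,6}
Reachable = {0,2}
  0: safe
  2: ✗ unsafe
reach 2 via a — violates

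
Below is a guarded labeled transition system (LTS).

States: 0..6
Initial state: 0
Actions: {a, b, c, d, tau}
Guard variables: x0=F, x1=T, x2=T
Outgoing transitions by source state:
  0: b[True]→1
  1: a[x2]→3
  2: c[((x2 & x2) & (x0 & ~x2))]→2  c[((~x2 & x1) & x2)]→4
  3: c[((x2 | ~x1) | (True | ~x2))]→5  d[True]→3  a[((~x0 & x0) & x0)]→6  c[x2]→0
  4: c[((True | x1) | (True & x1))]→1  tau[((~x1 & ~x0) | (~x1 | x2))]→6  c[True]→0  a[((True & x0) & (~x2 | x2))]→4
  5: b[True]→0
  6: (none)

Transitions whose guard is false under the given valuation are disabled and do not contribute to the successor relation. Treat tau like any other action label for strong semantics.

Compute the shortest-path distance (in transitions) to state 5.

Answer: 3

Working:
Layered search for 5:
  depth 0: {0}
  depth 1: {1}
  depth 2: {3}
  depth 3: {5}
depth(5)=3, e.g. b·a·c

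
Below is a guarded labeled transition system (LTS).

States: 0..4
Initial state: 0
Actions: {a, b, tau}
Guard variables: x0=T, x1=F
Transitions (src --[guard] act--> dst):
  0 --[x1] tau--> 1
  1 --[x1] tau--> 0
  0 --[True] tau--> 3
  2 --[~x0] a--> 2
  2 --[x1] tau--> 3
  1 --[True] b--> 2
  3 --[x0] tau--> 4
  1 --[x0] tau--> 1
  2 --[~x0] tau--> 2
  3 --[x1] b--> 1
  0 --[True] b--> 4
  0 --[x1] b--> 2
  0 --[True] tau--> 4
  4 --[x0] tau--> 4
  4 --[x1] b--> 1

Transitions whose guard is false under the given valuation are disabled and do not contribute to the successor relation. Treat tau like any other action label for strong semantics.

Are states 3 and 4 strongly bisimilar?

Answer: BISIMILAR

Working:
Refine partition for ~:
  P[0] = {{0,1,2,3,4}}
  P[1] = {{0,1},{2},{3,4}}
  P[2] = {{0},{1},{2},{3,4}}
4 equivalence class(es) (converged in 3)
[3]={3,4}  [4]={3,4}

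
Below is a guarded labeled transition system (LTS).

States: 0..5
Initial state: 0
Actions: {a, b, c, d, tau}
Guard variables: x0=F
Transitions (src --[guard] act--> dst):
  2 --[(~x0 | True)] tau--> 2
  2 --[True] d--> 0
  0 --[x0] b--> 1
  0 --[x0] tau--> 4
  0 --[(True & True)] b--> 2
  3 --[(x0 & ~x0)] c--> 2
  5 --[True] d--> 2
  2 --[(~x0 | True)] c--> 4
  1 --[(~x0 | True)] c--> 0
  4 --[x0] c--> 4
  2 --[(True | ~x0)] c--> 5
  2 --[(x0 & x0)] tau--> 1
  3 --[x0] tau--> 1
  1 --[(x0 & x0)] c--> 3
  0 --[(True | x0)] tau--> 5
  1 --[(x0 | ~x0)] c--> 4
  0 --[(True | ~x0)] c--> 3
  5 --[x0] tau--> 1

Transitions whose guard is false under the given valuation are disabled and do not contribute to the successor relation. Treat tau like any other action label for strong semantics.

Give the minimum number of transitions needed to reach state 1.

Layered search for 1:
  depth 0: {0}
  depth 1: {2,3,5}
  depth 2: {4}
1 never appears.

Answer: UNREACHABLE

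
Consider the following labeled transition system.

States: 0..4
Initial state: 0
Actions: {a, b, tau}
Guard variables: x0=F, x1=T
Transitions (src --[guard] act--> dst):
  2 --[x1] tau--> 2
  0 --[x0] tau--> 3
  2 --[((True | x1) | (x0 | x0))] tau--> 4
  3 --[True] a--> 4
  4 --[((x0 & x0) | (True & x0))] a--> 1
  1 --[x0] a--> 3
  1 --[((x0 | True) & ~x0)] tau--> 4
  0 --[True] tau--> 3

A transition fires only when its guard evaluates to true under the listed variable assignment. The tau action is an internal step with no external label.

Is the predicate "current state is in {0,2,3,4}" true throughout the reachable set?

Safe = {0,2,3,4}
Reachable = {0,3,4}
  0: ok
  3: ok
  4: ok

Answer: INVARIANT HOLDS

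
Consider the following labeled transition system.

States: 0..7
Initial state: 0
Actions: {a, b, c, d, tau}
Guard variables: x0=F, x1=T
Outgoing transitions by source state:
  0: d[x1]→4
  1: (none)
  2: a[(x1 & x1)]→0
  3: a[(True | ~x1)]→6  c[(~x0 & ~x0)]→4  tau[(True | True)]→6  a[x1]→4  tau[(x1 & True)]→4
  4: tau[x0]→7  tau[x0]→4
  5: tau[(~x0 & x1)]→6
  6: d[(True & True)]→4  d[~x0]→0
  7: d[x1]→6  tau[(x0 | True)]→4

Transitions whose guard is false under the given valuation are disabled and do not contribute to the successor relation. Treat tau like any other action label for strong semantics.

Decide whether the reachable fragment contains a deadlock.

R = {0,4}
  0: d→4  [deg 1]
  4: ∅  [no exit]
trace reaching 4: d

Answer: DEADLOCK at state 4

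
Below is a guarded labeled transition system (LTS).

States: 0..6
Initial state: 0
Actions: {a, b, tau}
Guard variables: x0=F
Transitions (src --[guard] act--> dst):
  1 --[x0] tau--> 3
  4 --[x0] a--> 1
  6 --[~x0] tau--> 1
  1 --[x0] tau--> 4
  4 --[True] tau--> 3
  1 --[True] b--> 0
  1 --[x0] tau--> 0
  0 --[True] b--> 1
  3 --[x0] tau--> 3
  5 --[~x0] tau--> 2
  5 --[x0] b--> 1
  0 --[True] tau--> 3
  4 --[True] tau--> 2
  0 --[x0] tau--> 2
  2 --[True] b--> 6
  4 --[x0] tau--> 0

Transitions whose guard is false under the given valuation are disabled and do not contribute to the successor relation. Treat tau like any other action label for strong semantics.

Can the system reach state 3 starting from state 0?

Guard filter leaves 8 enabled edge(s).
depth 0: {0}
depth 1: {1,3}  total {0,1,3}
Reachable = {0,1,3}
witness 3: tau

Answer: REACHABLE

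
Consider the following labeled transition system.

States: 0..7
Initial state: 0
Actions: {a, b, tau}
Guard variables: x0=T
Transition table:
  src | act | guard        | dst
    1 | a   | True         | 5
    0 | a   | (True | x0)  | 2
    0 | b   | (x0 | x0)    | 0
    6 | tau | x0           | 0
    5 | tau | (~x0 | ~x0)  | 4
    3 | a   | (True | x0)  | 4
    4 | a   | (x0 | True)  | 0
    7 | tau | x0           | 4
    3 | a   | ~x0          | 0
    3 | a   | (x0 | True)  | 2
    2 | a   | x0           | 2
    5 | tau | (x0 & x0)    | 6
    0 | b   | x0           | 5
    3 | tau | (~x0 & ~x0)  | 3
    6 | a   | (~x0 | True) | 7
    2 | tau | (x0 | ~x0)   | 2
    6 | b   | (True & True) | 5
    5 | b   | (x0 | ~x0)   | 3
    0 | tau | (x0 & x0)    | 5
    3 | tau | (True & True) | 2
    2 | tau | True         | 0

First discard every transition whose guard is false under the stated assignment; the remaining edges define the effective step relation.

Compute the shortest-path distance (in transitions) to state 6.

Breadth-first toward 6:
  depth 0: {0}
  depth 1: {2,5}
  depth 2: {3,6}
first hit 6 at d=2 via b·tau

Answer: 2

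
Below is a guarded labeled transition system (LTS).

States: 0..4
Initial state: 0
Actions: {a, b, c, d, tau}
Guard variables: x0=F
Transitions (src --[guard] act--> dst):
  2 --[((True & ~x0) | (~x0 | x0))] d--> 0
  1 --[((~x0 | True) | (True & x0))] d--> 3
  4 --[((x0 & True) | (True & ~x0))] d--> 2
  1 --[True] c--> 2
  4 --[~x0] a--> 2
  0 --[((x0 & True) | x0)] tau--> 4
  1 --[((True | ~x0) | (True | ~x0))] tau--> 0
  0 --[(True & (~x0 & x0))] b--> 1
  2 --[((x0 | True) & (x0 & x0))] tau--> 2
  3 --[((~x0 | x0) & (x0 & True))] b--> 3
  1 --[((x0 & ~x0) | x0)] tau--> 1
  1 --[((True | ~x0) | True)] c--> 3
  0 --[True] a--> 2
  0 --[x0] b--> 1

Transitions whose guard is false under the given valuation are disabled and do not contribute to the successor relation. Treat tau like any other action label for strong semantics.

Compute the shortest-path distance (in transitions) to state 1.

Breadth-first toward 1:
  depth 0: {0}
  depth 1: {2}
1 never appears.

Answer: UNREACHABLE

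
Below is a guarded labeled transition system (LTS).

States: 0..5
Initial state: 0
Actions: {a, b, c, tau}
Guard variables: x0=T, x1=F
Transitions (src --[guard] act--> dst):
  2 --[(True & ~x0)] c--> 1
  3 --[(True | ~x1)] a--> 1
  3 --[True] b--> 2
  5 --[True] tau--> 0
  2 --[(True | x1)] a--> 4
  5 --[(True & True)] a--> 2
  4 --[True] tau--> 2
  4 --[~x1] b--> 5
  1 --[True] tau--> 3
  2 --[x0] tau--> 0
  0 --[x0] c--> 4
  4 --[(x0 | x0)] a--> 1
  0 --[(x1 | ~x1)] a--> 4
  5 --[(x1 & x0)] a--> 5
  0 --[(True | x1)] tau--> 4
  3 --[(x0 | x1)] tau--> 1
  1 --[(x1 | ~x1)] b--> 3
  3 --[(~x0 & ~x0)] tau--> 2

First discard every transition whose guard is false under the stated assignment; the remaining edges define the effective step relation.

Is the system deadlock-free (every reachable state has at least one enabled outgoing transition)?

R = {0,1,2,3,4,5}
  0: a→4  c→4  tau→4  [3 exit(s)]
  1: b→3  tau→3  [2 exit(s)]
  2: a→4  tau→0  [2 exit(s)]
  3: a→1  b→2  tau→1  [3 exit(s)]
  4: a→1  b→5  tau→2  [3 exit(s)]
  5: a→2  tau→0  [2 exit(s)]

Answer: DEADLOCK-FREE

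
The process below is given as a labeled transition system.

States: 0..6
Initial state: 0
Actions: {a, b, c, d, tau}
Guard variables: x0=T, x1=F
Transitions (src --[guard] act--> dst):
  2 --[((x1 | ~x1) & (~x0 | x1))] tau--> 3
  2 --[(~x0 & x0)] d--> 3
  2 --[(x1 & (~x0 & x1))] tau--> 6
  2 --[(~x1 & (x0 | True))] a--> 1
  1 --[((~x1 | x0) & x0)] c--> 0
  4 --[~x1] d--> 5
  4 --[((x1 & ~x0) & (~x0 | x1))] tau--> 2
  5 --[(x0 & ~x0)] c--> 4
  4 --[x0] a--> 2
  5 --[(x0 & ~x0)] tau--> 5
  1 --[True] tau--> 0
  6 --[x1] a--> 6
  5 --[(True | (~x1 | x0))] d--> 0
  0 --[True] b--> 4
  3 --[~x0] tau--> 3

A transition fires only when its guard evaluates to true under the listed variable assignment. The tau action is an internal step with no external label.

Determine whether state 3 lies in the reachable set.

Answer: UNREACHABLE

Analysis:
Guard filter leaves 7 enabled edge(s).
Layer 0: {0}
Layer 1: {4}  cumulative {0,4}
Layer 2: {2,5}  cumulative {0,2,4,5}
Layer 3: {1}  cumulative {0,1,2,4,5}
R = {0,1,2,4,5}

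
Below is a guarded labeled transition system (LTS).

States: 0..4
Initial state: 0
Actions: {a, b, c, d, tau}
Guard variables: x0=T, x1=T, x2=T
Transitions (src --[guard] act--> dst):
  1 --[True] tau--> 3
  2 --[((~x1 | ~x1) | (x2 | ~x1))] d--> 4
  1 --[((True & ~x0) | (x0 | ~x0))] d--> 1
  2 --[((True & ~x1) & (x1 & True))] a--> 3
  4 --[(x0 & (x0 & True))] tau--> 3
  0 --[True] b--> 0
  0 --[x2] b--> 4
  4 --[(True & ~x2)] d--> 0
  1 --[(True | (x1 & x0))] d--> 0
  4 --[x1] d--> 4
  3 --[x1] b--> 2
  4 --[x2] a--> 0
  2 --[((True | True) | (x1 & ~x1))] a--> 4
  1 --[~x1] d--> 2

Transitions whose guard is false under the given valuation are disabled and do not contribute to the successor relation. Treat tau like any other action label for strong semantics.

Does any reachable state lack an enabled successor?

Answer: DEADLOCK-FREE

Analysis:
R = {0,2,3,4}
  0: b→0  b→4  [deg 2]
  2: a→4  d→4  [deg 2]
  3: b→2  [deg 1]
  4: a→0  d→4  tau→3  [deg 3]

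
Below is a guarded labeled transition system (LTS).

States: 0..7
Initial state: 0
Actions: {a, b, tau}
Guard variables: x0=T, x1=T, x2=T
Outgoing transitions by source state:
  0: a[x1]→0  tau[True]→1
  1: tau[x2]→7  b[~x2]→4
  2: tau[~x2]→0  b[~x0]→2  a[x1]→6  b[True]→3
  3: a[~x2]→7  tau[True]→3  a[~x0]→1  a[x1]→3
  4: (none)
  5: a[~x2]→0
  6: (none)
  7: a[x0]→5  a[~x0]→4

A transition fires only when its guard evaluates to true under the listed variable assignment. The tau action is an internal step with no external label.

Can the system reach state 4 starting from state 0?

Answer: UNREACHABLE

Analysis:
8 transition(s) survive guard evaluation.
L0 = {0}
L1 = {1}  now seen {0,1}
L2 = {7}  now seen {0,1,7}
L3 = {5}  now seen {0,1,5,7}
Reach set: {0,1,5,7}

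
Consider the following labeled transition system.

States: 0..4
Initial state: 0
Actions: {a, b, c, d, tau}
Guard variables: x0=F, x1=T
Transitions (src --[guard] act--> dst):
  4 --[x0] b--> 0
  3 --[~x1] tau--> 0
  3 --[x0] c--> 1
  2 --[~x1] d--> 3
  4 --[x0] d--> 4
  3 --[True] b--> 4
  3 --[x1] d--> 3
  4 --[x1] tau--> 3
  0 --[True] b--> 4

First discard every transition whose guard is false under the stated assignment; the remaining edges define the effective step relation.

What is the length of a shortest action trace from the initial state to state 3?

Answer: 2

Analysis:
BFS to 3:
  L0 = {0}
  L1 = {4}
  L2 = {3}
depth(3)=2, e.g. b·tau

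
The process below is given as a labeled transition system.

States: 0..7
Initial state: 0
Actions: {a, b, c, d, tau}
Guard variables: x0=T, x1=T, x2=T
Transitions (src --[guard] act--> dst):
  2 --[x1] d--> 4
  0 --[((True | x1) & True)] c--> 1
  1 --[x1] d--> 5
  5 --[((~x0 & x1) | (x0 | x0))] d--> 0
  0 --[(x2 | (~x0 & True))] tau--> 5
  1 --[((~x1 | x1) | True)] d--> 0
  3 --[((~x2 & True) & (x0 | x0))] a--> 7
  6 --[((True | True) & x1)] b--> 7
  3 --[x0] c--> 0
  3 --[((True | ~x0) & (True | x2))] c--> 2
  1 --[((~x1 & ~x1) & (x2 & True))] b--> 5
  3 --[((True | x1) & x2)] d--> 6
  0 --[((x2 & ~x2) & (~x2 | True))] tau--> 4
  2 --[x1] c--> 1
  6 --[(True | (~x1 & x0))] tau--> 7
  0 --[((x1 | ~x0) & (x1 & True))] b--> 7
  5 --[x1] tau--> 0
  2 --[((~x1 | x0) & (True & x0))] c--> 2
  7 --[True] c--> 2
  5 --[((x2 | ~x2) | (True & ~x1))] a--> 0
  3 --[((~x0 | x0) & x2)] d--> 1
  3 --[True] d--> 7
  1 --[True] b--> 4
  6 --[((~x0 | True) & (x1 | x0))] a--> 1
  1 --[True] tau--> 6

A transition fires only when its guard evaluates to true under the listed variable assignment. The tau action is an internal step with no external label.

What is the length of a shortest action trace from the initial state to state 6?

BFS to 6:
  depth 0: {0}
  depth 1: {1,5,7}
  depth 2: {2,4,6}
6 enters at depth 2; path c·tau

Answer: 2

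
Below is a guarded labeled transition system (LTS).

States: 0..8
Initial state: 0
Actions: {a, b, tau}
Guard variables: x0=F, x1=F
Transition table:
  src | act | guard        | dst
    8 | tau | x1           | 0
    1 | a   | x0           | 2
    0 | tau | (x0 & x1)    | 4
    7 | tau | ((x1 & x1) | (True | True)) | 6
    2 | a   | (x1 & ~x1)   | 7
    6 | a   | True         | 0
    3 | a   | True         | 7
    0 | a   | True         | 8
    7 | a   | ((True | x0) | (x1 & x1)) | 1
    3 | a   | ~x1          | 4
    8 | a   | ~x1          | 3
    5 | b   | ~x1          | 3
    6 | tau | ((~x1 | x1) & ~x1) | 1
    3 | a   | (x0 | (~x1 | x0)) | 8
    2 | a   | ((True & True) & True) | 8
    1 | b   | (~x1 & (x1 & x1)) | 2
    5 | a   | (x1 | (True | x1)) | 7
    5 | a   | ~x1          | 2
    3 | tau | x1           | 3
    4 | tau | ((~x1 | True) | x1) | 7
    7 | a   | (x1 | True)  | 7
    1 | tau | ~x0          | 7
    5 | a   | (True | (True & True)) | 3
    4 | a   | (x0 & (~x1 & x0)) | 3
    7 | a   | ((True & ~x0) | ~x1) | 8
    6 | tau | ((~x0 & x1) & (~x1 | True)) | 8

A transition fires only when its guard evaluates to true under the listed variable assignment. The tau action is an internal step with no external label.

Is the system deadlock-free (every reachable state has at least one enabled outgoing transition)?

Reachable = {0,1,3,4,6,7,8}
  0: a→8  [1 exit(s)]
  1: tau→7  [1 exit(s)]
  3: a→4  a→7  a→8  [3 exit(s)]
  4: tau→7  [1 exit(s)]
  6: a→0  tau→1  [2 exit(s)]
  7: a→1  a→7  a→8  tau→6  [4 exit(s)]
  8: a→3  [1 exit(s)]

Answer: DEADLOCK-FREE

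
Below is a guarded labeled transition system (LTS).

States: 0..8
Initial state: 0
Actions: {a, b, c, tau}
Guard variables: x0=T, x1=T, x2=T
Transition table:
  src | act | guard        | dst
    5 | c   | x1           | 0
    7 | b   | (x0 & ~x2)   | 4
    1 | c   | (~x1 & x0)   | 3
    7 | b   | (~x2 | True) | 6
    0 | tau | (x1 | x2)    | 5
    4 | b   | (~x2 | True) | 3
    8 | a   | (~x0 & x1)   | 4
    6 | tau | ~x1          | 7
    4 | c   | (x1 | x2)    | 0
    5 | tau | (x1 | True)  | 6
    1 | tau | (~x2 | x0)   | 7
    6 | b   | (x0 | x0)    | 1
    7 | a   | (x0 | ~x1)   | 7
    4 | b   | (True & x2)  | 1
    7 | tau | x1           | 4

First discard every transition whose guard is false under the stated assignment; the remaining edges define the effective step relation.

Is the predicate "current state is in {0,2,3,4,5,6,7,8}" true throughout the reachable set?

Answer: INVARIANT VIOLATED at state 1

Trace:
Inv-set: {0,2,3,4,5,6,7,8}
Reachable = {0,1,3,4,5,6,7}
  0: ✓
  1: outside
  3: ✓
  4: ✓
  5: ✓
  6: ✓
  7: ✓
counterexample path to 1: tau·tau·b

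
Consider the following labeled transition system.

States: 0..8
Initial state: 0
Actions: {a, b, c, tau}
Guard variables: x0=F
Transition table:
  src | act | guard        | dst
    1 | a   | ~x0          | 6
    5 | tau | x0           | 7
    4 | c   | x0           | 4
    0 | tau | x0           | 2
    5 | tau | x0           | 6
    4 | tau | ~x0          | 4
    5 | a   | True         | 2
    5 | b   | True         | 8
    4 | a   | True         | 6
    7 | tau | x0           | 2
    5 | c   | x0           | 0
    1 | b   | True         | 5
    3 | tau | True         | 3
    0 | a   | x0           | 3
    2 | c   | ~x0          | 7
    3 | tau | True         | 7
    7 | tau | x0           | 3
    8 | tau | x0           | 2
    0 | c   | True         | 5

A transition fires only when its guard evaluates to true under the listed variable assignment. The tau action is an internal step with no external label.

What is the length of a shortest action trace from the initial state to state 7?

Breadth-first toward 7:
  depth 0: {0}
  depth 1: {5}
  depth 2: {2,8}
  depth 3: {7}
first hit 7 at d=3 via c·a·c

Answer: 3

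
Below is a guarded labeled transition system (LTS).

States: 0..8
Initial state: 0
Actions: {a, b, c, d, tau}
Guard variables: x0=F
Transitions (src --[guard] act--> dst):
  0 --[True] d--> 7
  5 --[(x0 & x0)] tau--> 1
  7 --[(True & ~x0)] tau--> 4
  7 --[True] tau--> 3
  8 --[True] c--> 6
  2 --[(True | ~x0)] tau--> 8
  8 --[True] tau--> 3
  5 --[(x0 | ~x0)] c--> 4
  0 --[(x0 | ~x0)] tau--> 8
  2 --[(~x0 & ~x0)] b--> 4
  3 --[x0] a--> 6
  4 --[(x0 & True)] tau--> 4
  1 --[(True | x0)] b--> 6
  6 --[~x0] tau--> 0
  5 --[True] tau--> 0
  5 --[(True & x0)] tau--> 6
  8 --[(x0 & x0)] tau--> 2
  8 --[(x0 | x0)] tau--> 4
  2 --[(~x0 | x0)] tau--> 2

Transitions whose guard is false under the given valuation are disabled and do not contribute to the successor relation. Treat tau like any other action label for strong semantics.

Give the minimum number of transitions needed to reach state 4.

Answer: 2

Working:
Layered search for 4:
  Layer 0: {0}
  Layer 1: {7,8}
  Layer 2: {3,4,6}
depth(4)=2, e.g. d·tau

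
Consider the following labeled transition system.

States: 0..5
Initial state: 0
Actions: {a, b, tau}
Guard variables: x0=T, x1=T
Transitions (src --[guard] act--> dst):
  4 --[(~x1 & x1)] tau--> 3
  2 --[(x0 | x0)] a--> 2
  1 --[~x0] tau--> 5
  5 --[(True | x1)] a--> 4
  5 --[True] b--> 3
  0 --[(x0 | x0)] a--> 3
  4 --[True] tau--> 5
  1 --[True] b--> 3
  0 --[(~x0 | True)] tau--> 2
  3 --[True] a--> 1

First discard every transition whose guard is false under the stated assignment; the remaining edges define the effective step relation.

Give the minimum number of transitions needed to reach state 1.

Answer: 2

Trace:
BFS to 1:
  L0 = {0}
  L1 = {2,3}
  L2 = {1}
1 enters at depth 2; path a·a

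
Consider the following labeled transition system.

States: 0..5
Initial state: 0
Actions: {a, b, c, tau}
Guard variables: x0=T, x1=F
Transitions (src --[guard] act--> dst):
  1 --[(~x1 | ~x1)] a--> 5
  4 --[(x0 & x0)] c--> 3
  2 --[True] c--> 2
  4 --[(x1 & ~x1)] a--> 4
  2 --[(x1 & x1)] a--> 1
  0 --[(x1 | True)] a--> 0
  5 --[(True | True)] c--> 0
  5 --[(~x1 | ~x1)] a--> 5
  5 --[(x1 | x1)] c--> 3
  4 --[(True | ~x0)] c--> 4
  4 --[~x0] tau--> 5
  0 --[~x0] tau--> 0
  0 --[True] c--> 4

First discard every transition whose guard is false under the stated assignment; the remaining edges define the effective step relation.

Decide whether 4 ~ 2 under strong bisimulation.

Refine partition for ~:
  π0 = {{0,1,2,3,4,5}}
  π1 = {{0,5},{1},{2,4},{3}}
  π2 = {{0},{1},{2},{3},{4},{5}}
stable after 3 split(s): 6 block(s)
class of 4: {4}; class of 2: {2}

Answer: NOT BISIMILAR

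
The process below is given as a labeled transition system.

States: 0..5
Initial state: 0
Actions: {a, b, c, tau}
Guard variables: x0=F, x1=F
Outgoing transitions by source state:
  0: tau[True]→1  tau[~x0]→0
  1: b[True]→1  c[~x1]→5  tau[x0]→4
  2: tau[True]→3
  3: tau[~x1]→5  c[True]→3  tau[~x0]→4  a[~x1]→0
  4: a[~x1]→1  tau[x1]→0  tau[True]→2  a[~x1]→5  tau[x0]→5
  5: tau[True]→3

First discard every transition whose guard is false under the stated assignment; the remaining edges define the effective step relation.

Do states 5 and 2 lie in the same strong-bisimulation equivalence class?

Answer: BISIMILAR

Analysis:
Compute ~ classes (split until stable):
  round 0: {{0,1,2,3,4,5}}
  round 1: {{0,2,5},{1},{3},{4}}
  round 2: {{0},{1},{2,5},{3},{4}}
Fixed point at round 3; 5 class(es).
class of 5: {2,5}; class of 2: {2,5}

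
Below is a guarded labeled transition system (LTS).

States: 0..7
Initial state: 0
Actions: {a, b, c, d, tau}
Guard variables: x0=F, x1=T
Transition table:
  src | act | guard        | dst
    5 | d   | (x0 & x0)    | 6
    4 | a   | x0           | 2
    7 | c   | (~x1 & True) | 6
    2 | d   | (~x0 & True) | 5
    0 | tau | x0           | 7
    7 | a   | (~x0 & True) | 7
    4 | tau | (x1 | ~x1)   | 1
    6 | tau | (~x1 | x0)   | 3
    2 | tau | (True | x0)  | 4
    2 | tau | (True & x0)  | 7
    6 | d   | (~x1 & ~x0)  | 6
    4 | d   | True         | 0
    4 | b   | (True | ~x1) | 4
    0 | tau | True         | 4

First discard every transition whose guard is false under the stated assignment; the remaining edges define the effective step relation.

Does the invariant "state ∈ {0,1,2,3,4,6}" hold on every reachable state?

Answer: INVARIANT HOLDS

Analysis:
Safe = {0,1,2,3,4,6}
R = {0,1,4}
  0: ok
  1: ok
  4: ok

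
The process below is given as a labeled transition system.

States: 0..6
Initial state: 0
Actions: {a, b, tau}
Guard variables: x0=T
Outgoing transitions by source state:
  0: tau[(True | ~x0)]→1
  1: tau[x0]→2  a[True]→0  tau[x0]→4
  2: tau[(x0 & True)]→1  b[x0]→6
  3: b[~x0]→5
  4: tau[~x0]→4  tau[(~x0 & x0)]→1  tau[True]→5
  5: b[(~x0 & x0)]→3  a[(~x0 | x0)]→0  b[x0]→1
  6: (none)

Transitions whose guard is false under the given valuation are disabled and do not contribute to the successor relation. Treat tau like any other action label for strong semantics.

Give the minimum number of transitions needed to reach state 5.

Layered search for 5:
  L0 = {0}
  L1 = {1}
  L2 = {2,4}
  L3 = {5,6}
5 enters at depth 3; path tau·tau·tau

Answer: 3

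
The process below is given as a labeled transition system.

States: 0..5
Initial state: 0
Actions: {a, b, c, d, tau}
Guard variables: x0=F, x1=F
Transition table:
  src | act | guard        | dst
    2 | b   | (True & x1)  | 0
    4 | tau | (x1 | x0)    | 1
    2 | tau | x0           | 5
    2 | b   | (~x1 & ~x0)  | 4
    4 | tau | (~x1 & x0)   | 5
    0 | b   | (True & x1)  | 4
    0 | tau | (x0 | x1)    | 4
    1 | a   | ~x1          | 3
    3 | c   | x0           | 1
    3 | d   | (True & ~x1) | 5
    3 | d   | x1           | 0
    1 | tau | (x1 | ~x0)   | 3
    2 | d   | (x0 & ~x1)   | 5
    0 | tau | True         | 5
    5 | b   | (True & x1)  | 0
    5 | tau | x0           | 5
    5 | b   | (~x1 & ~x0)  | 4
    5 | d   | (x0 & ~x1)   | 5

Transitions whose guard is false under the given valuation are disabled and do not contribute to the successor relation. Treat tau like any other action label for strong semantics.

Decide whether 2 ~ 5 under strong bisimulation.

Answer: BISIMILAR

Analysis:
Bisimulation quotient by refinement:
  round 0: {{0,1,2,3,4,5}}
  round 1: {{0},{1},{2,5},{3},{4}}
Fixed point at round 2; 5 class(es).
class of 2: {2,5}; class of 5: {2,5}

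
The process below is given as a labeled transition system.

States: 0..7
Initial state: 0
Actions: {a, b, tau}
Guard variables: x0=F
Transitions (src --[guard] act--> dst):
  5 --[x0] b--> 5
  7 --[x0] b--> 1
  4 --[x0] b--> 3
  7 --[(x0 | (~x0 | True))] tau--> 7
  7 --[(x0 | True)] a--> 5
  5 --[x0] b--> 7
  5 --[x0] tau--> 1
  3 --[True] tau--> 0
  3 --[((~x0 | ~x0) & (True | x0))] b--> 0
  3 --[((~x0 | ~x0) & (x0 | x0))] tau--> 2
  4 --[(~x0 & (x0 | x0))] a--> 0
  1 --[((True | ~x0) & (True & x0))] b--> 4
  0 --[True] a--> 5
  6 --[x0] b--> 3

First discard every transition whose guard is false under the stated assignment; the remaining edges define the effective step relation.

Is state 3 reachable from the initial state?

After dropping false guards: 5 live edges.
Layer 0: {0}
Layer 1: {5}  total {0,5}
Reachable = {0,5}

Answer: UNREACHABLE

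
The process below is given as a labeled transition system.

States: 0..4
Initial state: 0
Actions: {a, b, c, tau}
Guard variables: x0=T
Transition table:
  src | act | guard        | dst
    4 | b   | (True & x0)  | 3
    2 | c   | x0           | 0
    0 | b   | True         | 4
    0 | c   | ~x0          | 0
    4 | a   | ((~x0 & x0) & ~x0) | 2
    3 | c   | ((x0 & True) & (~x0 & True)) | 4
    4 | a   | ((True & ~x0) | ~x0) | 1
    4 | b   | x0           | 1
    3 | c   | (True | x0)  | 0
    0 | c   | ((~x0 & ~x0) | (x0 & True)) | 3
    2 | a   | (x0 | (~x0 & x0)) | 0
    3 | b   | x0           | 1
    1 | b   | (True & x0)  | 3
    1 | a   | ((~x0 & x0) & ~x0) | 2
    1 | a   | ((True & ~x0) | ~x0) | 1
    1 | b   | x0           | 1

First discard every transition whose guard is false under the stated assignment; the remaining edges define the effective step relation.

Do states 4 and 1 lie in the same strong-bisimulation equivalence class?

Compute ~ classes (split until stable):
  round 0: {{0,1,2,3,4}}
  round 1: {{0,3},{1,4},{2}}
stable after 2 split(s): 3 block(s)
[4]={1,4}  [1]={1,4}

Answer: BISIMILAR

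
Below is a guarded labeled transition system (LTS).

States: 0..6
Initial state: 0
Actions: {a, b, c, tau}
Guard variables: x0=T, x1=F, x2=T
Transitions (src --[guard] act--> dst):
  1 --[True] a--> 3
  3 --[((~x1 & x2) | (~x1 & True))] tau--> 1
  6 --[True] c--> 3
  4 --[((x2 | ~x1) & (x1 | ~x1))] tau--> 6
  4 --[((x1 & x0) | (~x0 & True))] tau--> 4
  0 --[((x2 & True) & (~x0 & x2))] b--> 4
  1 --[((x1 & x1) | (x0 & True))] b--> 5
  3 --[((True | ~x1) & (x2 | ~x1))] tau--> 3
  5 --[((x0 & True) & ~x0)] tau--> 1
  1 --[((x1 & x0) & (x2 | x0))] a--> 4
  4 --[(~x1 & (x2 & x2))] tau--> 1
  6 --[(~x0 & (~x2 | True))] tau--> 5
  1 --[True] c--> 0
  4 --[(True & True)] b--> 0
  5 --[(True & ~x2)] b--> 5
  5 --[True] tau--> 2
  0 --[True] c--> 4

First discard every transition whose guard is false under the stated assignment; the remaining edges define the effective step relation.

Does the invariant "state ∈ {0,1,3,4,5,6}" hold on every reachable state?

Answer: INVARIANT VIOLATED at state 2

Trace:
Allowed set {0,1,3,4,5,6}
R = {0,1,2,3,4,5,6}
  0: safe
  1: safe
  2: ✗ unsafe
  3: safe
  4: safe
  5: safe
  6: safe
witness against invariant: c·tau·b·tau → 2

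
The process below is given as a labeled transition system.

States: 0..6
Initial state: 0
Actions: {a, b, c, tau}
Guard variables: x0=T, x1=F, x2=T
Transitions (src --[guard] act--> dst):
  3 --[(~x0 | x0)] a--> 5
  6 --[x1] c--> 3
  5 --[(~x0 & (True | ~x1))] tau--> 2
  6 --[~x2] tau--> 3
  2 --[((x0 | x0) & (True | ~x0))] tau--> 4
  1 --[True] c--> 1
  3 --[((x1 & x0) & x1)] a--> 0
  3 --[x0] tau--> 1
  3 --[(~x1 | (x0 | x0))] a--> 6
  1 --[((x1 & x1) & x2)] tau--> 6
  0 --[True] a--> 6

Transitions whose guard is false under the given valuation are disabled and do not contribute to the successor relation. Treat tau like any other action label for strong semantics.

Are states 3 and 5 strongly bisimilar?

Answer: NOT BISIMILAR

Analysis:
Compute ~ classes (split until stable):
  P[0] = {{0,1,2,3,4,5,6}}
  P[1] = {{0},{1},{2},{3},{4,5,6}}
5 equivalence class(es) (converged in 2)
class of 3: {3}; class of 5: {4,5,6}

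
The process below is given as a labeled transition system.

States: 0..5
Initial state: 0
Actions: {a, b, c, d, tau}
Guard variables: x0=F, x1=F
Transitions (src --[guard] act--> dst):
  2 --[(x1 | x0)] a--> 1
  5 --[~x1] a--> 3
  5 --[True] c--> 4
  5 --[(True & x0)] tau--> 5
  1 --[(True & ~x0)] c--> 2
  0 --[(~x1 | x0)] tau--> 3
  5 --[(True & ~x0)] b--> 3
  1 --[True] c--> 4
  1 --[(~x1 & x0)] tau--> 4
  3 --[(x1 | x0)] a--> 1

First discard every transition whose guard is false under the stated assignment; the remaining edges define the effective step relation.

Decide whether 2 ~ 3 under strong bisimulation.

Refine partition for ~:
  round 0: {{0,1,2,3,4,5}}
  round 1: {{0},{1},{2,3,4},{5}}
Fixed point at round 2; 4 class(es).
[2]={2,3,4}  [3]={2,3,4}

Answer: BISIMILAR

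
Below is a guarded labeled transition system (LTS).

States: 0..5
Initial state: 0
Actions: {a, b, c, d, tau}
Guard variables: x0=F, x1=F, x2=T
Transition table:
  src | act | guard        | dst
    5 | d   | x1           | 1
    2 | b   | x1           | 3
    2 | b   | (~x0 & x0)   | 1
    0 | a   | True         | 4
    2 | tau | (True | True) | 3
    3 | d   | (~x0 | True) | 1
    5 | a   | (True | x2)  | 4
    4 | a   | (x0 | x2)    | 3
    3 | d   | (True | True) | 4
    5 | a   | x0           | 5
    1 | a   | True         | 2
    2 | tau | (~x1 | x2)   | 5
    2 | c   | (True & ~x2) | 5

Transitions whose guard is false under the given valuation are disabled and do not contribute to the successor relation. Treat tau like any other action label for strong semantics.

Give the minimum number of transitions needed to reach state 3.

Layered search for 3:
  depth 0: {0}
  depth 1: {4}
  depth 2: {3}
depth(3)=2, e.g. a·a

Answer: 2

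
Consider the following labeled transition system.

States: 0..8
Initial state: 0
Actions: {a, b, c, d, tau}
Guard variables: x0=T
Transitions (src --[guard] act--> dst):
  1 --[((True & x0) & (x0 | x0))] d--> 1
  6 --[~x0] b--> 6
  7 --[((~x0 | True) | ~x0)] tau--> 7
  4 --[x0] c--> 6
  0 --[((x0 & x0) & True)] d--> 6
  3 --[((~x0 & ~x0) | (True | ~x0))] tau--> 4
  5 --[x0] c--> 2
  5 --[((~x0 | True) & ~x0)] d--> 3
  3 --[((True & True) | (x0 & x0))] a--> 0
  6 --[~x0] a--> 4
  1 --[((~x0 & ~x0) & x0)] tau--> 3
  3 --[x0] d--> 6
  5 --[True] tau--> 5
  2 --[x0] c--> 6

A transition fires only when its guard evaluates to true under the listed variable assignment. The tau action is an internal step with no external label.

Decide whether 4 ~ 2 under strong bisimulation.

Compute ~ classes (split until stable):
  round 0: {{0,1,2,3,4,5,6,7,8}}
  round 1: {{0,1},{2,4},{3},{5},{6,8},{7}}
  round 2: {{0},{1},{2,4},{3},{5},{6,8},{7}}
7 equivalence class(es) (converged in 3)
[4]={2,4}  [2]={2,4}

Answer: BISIMILAR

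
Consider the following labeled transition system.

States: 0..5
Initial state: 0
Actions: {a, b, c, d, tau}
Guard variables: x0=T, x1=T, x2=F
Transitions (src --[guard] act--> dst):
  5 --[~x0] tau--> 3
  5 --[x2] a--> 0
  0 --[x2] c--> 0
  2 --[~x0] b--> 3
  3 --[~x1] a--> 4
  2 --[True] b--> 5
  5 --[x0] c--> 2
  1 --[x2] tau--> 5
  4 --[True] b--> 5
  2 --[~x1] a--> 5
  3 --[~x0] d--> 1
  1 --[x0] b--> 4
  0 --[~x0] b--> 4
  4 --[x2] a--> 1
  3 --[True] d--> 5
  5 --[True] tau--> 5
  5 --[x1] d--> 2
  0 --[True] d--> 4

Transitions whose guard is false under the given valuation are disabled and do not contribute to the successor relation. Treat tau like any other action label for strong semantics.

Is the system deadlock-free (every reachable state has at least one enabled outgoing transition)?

Answer: DEADLOCK-FREE

Trace:
R = {0,2,4,5}
  0: d→4  [deg 1]
  2: b→5  [deg 1]
  4: b→5  [deg 1]
  5: c→2  d→2  tau→5  [deg 3]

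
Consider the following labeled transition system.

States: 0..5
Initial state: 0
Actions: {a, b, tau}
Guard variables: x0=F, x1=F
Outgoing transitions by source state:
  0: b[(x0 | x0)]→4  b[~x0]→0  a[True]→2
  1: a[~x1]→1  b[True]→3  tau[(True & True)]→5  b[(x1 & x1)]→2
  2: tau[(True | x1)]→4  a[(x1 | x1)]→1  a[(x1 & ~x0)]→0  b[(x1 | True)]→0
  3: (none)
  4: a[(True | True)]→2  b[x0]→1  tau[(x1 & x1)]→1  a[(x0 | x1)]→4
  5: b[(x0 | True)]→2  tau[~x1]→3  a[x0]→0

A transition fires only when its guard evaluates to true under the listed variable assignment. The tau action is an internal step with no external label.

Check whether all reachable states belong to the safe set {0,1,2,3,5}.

Answer: INVARIANT VIOLATED at state 4

Working:
Allowed set {0,1,2,3,5}
Reachable = {0,2,4}
  0: safe
  2: safe
  4: VIOLATES
witness against invariant: a·tau → 4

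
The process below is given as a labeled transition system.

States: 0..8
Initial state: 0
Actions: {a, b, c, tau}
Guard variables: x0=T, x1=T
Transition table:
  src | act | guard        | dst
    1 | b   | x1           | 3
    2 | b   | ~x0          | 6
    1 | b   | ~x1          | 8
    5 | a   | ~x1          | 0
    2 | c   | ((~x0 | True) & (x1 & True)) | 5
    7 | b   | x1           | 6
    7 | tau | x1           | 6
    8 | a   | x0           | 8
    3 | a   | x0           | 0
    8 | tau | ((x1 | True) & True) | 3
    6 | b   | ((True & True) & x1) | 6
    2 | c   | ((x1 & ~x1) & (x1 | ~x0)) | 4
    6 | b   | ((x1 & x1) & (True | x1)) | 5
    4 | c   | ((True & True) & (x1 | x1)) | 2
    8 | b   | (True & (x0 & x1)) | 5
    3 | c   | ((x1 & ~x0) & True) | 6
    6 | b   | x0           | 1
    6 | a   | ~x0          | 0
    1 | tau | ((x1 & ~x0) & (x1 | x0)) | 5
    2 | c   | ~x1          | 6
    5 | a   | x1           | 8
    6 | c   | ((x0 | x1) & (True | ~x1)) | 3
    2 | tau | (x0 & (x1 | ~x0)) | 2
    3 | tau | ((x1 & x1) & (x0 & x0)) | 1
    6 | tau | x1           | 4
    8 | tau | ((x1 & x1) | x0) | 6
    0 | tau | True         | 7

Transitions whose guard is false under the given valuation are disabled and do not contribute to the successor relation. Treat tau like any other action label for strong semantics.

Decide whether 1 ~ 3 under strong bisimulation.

Refine partition for ~:
  π0 = {{0,1,2,3,4,5,6,7,8}}
  π1 = {{0},{1},{2},{3},{4},{5},{6},{7},{8}}
Fixed point at round 2; 9 class(es).
[1]={1}  [3]={3}

Answer: NOT BISIMILAR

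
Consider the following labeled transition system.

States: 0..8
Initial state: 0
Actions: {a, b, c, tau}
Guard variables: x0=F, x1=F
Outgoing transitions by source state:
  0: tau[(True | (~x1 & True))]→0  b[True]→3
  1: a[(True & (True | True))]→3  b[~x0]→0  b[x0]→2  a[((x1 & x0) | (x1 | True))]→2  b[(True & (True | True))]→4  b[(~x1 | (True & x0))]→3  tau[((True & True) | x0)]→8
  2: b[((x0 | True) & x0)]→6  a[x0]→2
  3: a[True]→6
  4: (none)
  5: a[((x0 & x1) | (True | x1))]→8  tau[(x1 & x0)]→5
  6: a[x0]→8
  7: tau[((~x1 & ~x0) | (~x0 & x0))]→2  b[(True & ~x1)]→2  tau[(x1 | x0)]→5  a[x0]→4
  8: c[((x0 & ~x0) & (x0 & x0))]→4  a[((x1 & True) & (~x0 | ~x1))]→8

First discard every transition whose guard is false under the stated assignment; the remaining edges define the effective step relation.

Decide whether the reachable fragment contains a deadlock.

Answer: DEADLOCK at state 6

Working:
Reach set: {0,3,6}
  0: b→3  tau→0  [2 out]
  3: a→6  [1 out]
  6: ∅  [no exit]
trace reaching 6: b·a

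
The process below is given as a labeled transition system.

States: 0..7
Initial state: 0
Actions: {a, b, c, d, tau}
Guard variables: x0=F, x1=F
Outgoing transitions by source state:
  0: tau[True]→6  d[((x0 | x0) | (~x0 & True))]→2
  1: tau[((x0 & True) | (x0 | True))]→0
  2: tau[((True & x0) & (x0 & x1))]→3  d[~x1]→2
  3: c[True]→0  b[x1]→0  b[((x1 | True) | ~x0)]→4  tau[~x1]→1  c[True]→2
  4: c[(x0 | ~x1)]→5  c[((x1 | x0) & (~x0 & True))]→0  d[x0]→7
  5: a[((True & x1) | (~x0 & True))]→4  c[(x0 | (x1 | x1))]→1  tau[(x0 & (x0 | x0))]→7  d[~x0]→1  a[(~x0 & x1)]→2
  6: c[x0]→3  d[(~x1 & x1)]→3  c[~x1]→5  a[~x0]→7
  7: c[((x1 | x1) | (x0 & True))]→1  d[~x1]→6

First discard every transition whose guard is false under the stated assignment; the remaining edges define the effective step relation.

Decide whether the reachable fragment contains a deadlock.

Answer: DEADLOCK-FREE

Working:
R = {0,1,2,4,5,6,7}
  0: d→2  tau→6  [deg 2]
  1: tau→0  [deg 1]
  2: d→2  [deg 1]
  4: c→5  [deg 1]
  5: a→4  d→1  [deg 2]
  6: a→7  c→5  [deg 2]
  7: d→6  [deg 1]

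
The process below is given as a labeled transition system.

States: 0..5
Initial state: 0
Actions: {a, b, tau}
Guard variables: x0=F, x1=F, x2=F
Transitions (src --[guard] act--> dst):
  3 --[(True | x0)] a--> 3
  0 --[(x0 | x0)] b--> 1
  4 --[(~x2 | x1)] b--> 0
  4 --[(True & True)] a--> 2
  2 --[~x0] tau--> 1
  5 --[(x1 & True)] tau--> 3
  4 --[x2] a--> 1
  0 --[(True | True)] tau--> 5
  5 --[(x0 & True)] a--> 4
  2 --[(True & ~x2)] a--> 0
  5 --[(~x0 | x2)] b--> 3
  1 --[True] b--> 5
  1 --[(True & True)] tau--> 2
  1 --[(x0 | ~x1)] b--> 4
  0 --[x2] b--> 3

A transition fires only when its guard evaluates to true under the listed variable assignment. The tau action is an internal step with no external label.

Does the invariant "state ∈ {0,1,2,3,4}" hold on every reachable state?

Answer: INVARIANT VIOLATED at state 5

Trace:
Inv-set: {0,1,2,3,4}
R = {0,3,5}
  0: ok
  3: ok
  5: outside
reach 5 via tau — violates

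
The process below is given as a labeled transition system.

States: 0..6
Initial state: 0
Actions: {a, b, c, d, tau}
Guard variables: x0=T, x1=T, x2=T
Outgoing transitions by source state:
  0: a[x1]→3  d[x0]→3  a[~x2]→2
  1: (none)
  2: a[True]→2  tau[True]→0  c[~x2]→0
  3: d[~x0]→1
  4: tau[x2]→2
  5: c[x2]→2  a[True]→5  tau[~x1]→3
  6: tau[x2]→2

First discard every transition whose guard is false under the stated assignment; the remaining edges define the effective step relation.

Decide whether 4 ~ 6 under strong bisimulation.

Refine partition for ~:
  P[0] = {{0,1,2,3,4,5,6}}
  P[1] = {{0},{1,3},{2},{4,6},{5}}
Fixed point at round 2; 5 class(es).
class of 4: {4,6}; class of 6: {4,6}

Answer: BISIMILAR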